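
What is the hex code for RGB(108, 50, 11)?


R = 108 → 6C (hex)
G = 50 → 32 (hex)
B = 11 → 0B (hex)
Hex = #6C320B


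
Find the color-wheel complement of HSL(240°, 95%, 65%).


Complement = opposite side of color wheel = hue + 180°
H' = (240 + 180) mod 360 = 60°
S and L unchanged.
= HSL(60°, 95%, 65%)


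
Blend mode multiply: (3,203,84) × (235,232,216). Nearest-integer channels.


Multiply: C = A×B/255, rounded to nearest integer
R: 3×235/255 = 705/255 ≈ 2.765 → 3
G: 203×232/255 = 47096/255 ≈ 184.690 → 185
B: 84×216/255 = 18144/255 ≈ 71.153 → 71
= RGB(3, 185, 71)


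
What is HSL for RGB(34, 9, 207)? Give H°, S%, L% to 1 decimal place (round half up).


Normalize: R'=34/255≈0.1333, G'=9/255≈0.0353, B'=207/255≈0.8118
Max=207/255, Min=9/255, Δ=Max-Min=198/255
L = (Max+Min)/2 = (207+9)/510 = 216/510 = 0.42352… → L = 42.4%
L ≤ 0.5 → S = Δ/(Max+Min) = 198/(207+9) = 198/216 = 0.91666… → S = 91.7%
(the 1/255 factors cancel in S and H, so raw channel differences can be used)
Max is B' → H = 60 × ((R-G)/Δ + 4) = 60 × ((34-9)/198 + 4)
  25/198 + 4 = 0.1262… + 4 = 4.1262…
  H = 60 × 4.1262… = 247.575…° → H = 247.6°
= HSL(247.6°, 91.7%, 42.4%)


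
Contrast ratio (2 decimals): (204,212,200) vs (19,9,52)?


Linearize each sRGB channel c=v/255: c/12.92 if c ≤ 0.04045 else ((c+0.055)/1.055)^2.4
L = 0.2126×R_lin + 0.7152×G_lin + 0.0722×B_lin
Color 1 (204,212,200):
  R=204: 204/255≈0.8000 > 0.04045 → ((0.8000+0.055)/1.055)^2.4 ≈ 0.60383
  G=212: 212/255≈0.8314 > 0.04045 → ((0.8314+0.055)/1.055)^2.4 ≈ 0.65837
  B=200: 200/255≈0.7843 > 0.04045 → ((0.7843+0.055)/1.055)^2.4 ≈ 0.57758
  L1 = 0.2126×0.60383 + 0.7152×0.65837 + 0.0722×0.57758 ≈ 0.64094
Color 2 (19,9,52):
  R=19: 19/255≈0.0745 > 0.04045 → ((0.0745+0.055)/1.055)^2.4 ≈ 0.00651
  G=9: 9/255≈0.0353 ≤ 0.04045 → 0.0353/12.92 ≈ 0.00273
  B=52: 52/255≈0.2039 > 0.04045 → ((0.2039+0.055)/1.055)^2.4 ≈ 0.03434
  L2 = 0.2126×0.00651 + 0.7152×0.00273 + 0.0722×0.03434 ≈ 0.00582
Lighter = 0.64094, Darker = 0.00582
Ratio = (L_lighter + 0.05) / (L_darker + 0.05)
Ratio = (0.64094 + 0.05) / (0.00582 + 0.05) = 0.69094 / 0.05582 ≈ 12.3786
Ratio ≈ 12.38:1


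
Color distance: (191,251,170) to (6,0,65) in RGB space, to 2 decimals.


d = √[(R₁-R₂)² + (G₁-G₂)² + (B₁-B₂)²]
d = √[(191-6)² + (251-0)² + (170-65)²]
d = √[34225 + 63001 + 11025]
d = √108251
d ≈ 329.02


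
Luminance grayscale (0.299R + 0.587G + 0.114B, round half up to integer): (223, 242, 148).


Gray = 0.299×R + 0.587×G + 0.114×B
Gray = 0.299×223 + 0.587×242 + 0.114×148
Gray = 66.677 + 142.054 + 16.872
Gray = 225.603 → round half up → 226
Gray = 226


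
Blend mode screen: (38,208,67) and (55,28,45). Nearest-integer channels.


Screen: C = 255 - (255-A)×(255-B)/255, rounded to nearest integer
R: 255 - (255-38)×(255-55)/255 = 255 - 43400/255 ≈ 255 - 170.196 = 84.804 → 85
G: 255 - (255-208)×(255-28)/255 = 255 - 10669/255 ≈ 255 - 41.839 = 213.161 → 213
B: 255 - (255-67)×(255-45)/255 = 255 - 39480/255 ≈ 255 - 154.824 = 100.176 → 100
= RGB(85, 213, 100)


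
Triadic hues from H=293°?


Triadic: equally spaced at 120° intervals
H1 = 293°
H2 = (293 + 120) mod 360 = 53°
H3 = (293 + 240) mod 360 = 173°
Triadic = 293°, 53°, 173°


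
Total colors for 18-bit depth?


Colors = 2^bits = 2^18
= 262,144 colors


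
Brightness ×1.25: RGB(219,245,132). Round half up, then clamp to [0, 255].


Multiply each channel by 1.25, round half up, clamp to [0, 255]
R: 219×1.25 = 273.75 → round → 274 → clamp → 255
G: 245×1.25 = 306.25 → round → 306 → clamp → 255
B: 132×1.25 = 165
= RGB(255, 255, 165)


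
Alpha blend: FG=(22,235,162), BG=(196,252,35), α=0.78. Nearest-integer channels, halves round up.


C = α×F + (1-α)×B, with 1-α = 0.22
R: 0.78×22 + 0.22×196 = 17.16 + 43.12 = 60.28 → 60
G: 0.78×235 + 0.22×252 = 183.30 + 55.44 = 238.74 → 239
B: 0.78×162 + 0.22×35 = 126.36 + 7.70 = 134.06 → 134
= RGB(60, 239, 134)


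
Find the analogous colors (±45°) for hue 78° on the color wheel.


Base hue: 78°
Left analog: (78 - 45) mod 360 = 33°
Right analog: (78 + 45) mod 360 = 123°
Analogous hues = 33° and 123°


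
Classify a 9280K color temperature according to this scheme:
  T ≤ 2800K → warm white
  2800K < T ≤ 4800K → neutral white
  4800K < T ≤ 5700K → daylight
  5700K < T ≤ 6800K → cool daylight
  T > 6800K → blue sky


Temperature: 9280K
9280K > 6800K → blue sky
Classification: blue sky


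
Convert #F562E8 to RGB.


F5 → 245 (R)
62 → 98 (G)
E8 → 232 (B)
= RGB(245, 98, 232)


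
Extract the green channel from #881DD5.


Color: #881DD5
R = 88 = 136
G = 1D = 29
B = D5 = 213
Green = 29


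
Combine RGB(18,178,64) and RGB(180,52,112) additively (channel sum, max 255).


Additive: each channel = min(255, C₁+C₂)
R: 18+180 = 198 → 198
G: 178+52 = 230 → 230
B: 64+112 = 176 → 176
= RGB(198, 230, 176)


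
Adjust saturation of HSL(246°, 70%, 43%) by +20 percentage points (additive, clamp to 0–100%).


Original S = 70%
Adjustment = +20 percentage points
New S = 70 + (20) = 90
Clamp to [0, 100] → 90
= HSL(246°, 90%, 43%)


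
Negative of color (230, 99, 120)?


Invert: (255-R, 255-G, 255-B)
R: 255-230 = 25
G: 255-99 = 156
B: 255-120 = 135
= RGB(25, 156, 135)


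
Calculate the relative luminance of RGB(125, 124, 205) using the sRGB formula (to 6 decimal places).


Linearize each channel (sRGB transfer function): c = v/255; c_lin = c/12.92 if c ≤ 0.04045, else ((c+0.055)/1.055)^2.4
  R: 125/255 ≈ 0.490196 > 0.04045 → ((0.490196+0.055)/1.055)^2.4 ≈ 0.205079
  G: 124/255 ≈ 0.486275 > 0.04045 → ((0.486275+0.055)/1.055)^2.4 ≈ 0.201556
  B: 205/255 ≈ 0.803922 > 0.04045 → ((0.803922+0.055)/1.055)^2.4 ≈ 0.610496
R_lin = 0.205079, G_lin = 0.201556, B_lin = 0.610496
L = 0.2126×R + 0.7152×G + 0.0722×B
L = 0.2126×0.205079 + 0.7152×0.201556 + 0.0722×0.610496
L ≈ 0.231831


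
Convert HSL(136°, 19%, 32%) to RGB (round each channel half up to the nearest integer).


H=136°, S=0.19, L=0.32
C = (1-|2L-1|)×S = (1-|-0.36|)×0.19 = 0.1216
H' = H/60 = 136/60 ≈ 2.2667; X = C×(1-|H' mod 2 - 1|) ≈ 0.0324
m = L - C/2 = 0.32 - 0.0608 = 0.2592
Sector ⌊H'⌋ = 2 → (R',G',B') = (0.0, 0.1216, ≈0.0324)
RGB = ((R'+m)×255, (G'+m)×255, (B'+m)×255) = (66.096, 97.104, 74.3648)
Round half up → RGB(66, 97, 74)


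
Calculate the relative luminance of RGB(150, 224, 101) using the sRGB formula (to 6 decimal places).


Linearize each channel (sRGB transfer function): c = v/255; c_lin = c/12.92 if c ≤ 0.04045, else ((c+0.055)/1.055)^2.4
  R: 150/255 ≈ 0.588235 > 0.04045 → ((0.588235+0.055)/1.055)^2.4 ≈ 0.304987
  G: 224/255 ≈ 0.878431 > 0.04045 → ((0.878431+0.055)/1.055)^2.4 ≈ 0.745404
  B: 101/255 ≈ 0.396078 > 0.04045 → ((0.396078+0.055)/1.055)^2.4 ≈ 0.130136
R_lin = 0.304987, G_lin = 0.745404, B_lin = 0.130136
L = 0.2126×R + 0.7152×G + 0.0722×B
L = 0.2126×0.304987 + 0.7152×0.745404 + 0.0722×0.130136
L ≈ 0.607349


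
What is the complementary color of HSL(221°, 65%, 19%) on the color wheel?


Complement = opposite side of color wheel = hue + 180°
H' = (221 + 180) mod 360 = 41°
S and L unchanged.
= HSL(41°, 65%, 19%)


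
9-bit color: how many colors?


Colors = 2^bits = 2^9
= 512 colors


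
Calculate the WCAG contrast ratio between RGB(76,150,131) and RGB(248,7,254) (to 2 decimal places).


Linearize each sRGB channel c=v/255: c/12.92 if c ≤ 0.04045 else ((c+0.055)/1.055)^2.4
L = 0.2126×R_lin + 0.7152×G_lin + 0.0722×B_lin
Color 1 (76,150,131):
  R=76: 76/255≈0.2980 > 0.04045 → ((0.2980+0.055)/1.055)^2.4 ≈ 0.07227
  G=150: 150/255≈0.5882 > 0.04045 → ((0.5882+0.055)/1.055)^2.4 ≈ 0.30499
  B=131: 131/255≈0.5137 > 0.04045 → ((0.5137+0.055)/1.055)^2.4 ≈ 0.22697
  L1 = 0.2126×0.07227 + 0.7152×0.30499 + 0.0722×0.22697 ≈ 0.24988
Color 2 (248,7,254):
  R=248: 248/255≈0.9725 > 0.04045 → ((0.9725+0.055)/1.055)^2.4 ≈ 0.93869
  G=7: 7/255≈0.0275 ≤ 0.04045 → 0.0275/12.92 ≈ 0.00212
  B=254: 254/255≈0.9961 > 0.04045 → ((0.9961+0.055)/1.055)^2.4 ≈ 0.99110
  L2 = 0.2126×0.93869 + 0.7152×0.00212 + 0.0722×0.99110 ≈ 0.27264
Lighter = 0.27264, Darker = 0.24988
Ratio = (L_lighter + 0.05) / (L_darker + 0.05)
Ratio = (0.27264 + 0.05) / (0.24988 + 0.05) = 0.32264 / 0.29988 ≈ 1.0759
Ratio ≈ 1.08:1


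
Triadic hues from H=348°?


Triadic: equally spaced at 120° intervals
H1 = 348°
H2 = (348 + 120) mod 360 = 108°
H3 = (348 + 240) mod 360 = 228°
Triadic = 348°, 108°, 228°


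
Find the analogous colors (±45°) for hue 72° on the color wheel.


Base hue: 72°
Left analog: (72 - 45) mod 360 = 27°
Right analog: (72 + 45) mod 360 = 117°
Analogous hues = 27° and 117°


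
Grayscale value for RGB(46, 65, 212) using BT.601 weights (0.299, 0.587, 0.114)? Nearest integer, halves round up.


Gray = 0.299×R + 0.587×G + 0.114×B
Gray = 0.299×46 + 0.587×65 + 0.114×212
Gray = 13.754 + 38.155 + 24.168
Gray = 76.077 → round half up → 76
Gray = 76


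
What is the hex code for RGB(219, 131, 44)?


R = 219 → DB (hex)
G = 131 → 83 (hex)
B = 44 → 2C (hex)
Hex = #DB832C


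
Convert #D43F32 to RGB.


D4 → 212 (R)
3F → 63 (G)
32 → 50 (B)
= RGB(212, 63, 50)


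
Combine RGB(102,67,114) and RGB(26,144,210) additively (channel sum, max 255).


Additive: each channel = min(255, C₁+C₂)
R: 102+26 = 128 → 128
G: 67+144 = 211 → 211
B: 114+210 = 324 → 255
= RGB(128, 211, 255)


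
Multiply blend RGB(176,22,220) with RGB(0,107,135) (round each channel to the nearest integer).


Multiply: C = A×B/255, rounded to nearest integer
R: 176×0/255 = 0/255 ≈ 0.000 → 0
G: 22×107/255 = 2354/255 ≈ 9.231 → 9
B: 220×135/255 = 29700/255 ≈ 116.471 → 116
= RGB(0, 9, 116)


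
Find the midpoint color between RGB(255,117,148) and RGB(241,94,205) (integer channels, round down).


Midpoint: each channel = ⌊(C₁+C₂)/2⌋
R: ⌊(255+241)/2⌋ = 248
G: ⌊(117+94)/2⌋ = 105
B: ⌊(148+205)/2⌋ = 176
= RGB(248, 105, 176)


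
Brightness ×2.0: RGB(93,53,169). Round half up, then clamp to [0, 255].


Multiply each channel by 2.0, round half up, clamp to [0, 255]
R: 93×2.0 = 186
G: 53×2.0 = 106
B: 169×2.0 = 338 → clamp → 255
= RGB(186, 106, 255)


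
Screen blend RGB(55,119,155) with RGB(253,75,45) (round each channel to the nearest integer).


Screen: C = 255 - (255-A)×(255-B)/255, rounded to nearest integer
R: 255 - (255-55)×(255-253)/255 = 255 - 400/255 ≈ 255 - 1.569 = 253.431 → 253
G: 255 - (255-119)×(255-75)/255 = 255 - 24480/255 ≈ 255 - 96.000 = 159.000 → 159
B: 255 - (255-155)×(255-45)/255 = 255 - 21000/255 ≈ 255 - 82.353 = 172.647 → 173
= RGB(253, 159, 173)


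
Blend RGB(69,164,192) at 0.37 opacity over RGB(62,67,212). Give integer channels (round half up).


C = α×F + (1-α)×B, with 1-α = 0.63
R: 0.37×69 + 0.63×62 = 25.53 + 39.06 = 64.59 → 65
G: 0.37×164 + 0.63×67 = 60.68 + 42.21 = 102.89 → 103
B: 0.37×192 + 0.63×212 = 71.04 + 133.56 = 204.60 → 205
= RGB(65, 103, 205)


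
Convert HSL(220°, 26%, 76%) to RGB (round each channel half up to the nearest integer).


H=220°, S=0.26, L=0.76
C = (1-|2L-1|)×S = (1-|0.52|)×0.26 = 0.1248
H' = H/60 = 220/60 ≈ 3.6667; X = C×(1-|H' mod 2 - 1|) = 0.0416
m = L - C/2 = 0.76 - 0.0624 = 0.6976
Sector ⌊H'⌋ = 3 → (R',G',B') = (0.0, 0.0416, 0.1248)
RGB = ((R'+m)×255, (G'+m)×255, (B'+m)×255) = (177.888, 188.496, 209.712)
Round half up → RGB(178, 188, 210)


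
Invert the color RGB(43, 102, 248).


Invert: (255-R, 255-G, 255-B)
R: 255-43 = 212
G: 255-102 = 153
B: 255-248 = 7
= RGB(212, 153, 7)


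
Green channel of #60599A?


Color: #60599A
R = 60 = 96
G = 59 = 89
B = 9A = 154
Green = 89


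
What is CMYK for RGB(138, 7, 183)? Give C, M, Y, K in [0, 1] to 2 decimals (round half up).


R'=138/255≈0.5412, G'=7/255≈0.0275, B'=183/255≈0.7176
K = 1 - max(R',G',B') = 1 - 183/255 = 72/255 = 0.28235… → 0.28
(1-R'-K)/(1-K) simplifies to (max-R)/max with max = 183:
C = (183-138)/183 = 45/183 = 0.24590… → 0.25
M = (183-7)/183 = 176/183 = 0.96174… → 0.96
Y = (183-183)/183 = 0/183 = 0 → 0.00
= CMYK(0.25, 0.96, 0.00, 0.28)


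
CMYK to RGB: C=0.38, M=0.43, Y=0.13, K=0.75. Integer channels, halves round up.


R = 255 × (1-C) × (1-K) = 255 × 0.62 × 0.25 = 39.525 → 40
G = 255 × (1-M) × (1-K) = 255 × 0.57 × 0.25 = 36.3375 → 36
B = 255 × (1-Y) × (1-K) = 255 × 0.87 × 0.25 = 55.4625 → 55
= RGB(40, 36, 55)


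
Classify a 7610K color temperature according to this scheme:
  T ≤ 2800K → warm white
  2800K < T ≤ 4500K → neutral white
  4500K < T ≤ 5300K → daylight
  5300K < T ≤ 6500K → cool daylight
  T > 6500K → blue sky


Temperature: 7610K
7610K > 6500K → blue sky
Classification: blue sky


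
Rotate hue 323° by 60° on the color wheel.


New hue = (H + rotation) mod 360
New hue = (323 + 60) mod 360
= 383 mod 360
= 23°


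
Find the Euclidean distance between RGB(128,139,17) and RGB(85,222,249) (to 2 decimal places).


d = √[(R₁-R₂)² + (G₁-G₂)² + (B₁-B₂)²]
d = √[(128-85)² + (139-222)² + (17-249)²]
d = √[1849 + 6889 + 53824]
d = √62562
d ≈ 250.12


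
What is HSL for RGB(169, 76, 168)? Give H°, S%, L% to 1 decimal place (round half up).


Normalize: R'=169/255≈0.6627, G'=76/255≈0.2980, B'=168/255≈0.6588
Max=169/255, Min=76/255, Δ=Max-Min=93/255
L = (Max+Min)/2 = (169+76)/510 = 245/510 = 0.48039… → L = 48.0%
L ≤ 0.5 → S = Δ/(Max+Min) = 93/(169+76) = 93/245 = 0.37959… → S = 38.0%
(the 1/255 factors cancel in S and H, so raw channel differences can be used)
Max is R' → H = 60 × (((G-B)/Δ) mod 6) = 60 × (((76-168)/93) mod 6)
  (-92)/93 = -0.9892…; negative, so add 6 → 5.0107…
  H = 60 × 5.0107… = 300.645…° → H = 300.6°
= HSL(300.6°, 38.0%, 48.0%)


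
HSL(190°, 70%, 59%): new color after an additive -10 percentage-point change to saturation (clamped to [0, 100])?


Original S = 70%
Adjustment = -10 percentage points
New S = 70 + (-10) = 60
Clamp to [0, 100] → 60
= HSL(190°, 60%, 59%)


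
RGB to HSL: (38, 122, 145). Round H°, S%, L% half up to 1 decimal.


Normalize: R'=38/255≈0.1490, G'=122/255≈0.4784, B'=145/255≈0.5686
Max=145/255, Min=38/255, Δ=Max-Min=107/255
L = (Max+Min)/2 = (145+38)/510 = 183/510 = 0.35882… → L = 35.9%
L ≤ 0.5 → S = Δ/(Max+Min) = 107/(145+38) = 107/183 = 0.58469… → S = 58.5%
(the 1/255 factors cancel in S and H, so raw channel differences can be used)
Max is B' → H = 60 × ((R-G)/Δ + 4) = 60 × ((38-122)/107 + 4)
  -84/107 + 4 = -0.7850… + 4 = 3.2149…
  H = 60 × 3.2149… = 192.897…° → H = 192.9°
= HSL(192.9°, 58.5%, 35.9%)


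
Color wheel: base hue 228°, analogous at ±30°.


Base hue: 228°
Left analog: (228 - 30) mod 360 = 198°
Right analog: (228 + 30) mod 360 = 258°
Analogous hues = 198° and 258°


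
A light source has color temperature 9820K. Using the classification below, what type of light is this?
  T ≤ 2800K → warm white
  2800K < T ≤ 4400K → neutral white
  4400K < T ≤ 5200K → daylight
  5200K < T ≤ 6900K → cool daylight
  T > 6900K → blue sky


Temperature: 9820K
9820K > 6900K → blue sky
Classification: blue sky


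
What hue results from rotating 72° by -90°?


New hue = (H + rotation) mod 360
New hue = (72 -90) mod 360
= -18 mod 360
= 342°


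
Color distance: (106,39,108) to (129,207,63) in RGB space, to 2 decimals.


d = √[(R₁-R₂)² + (G₁-G₂)² + (B₁-B₂)²]
d = √[(106-129)² + (39-207)² + (108-63)²]
d = √[529 + 28224 + 2025]
d = √30778
d ≈ 175.44


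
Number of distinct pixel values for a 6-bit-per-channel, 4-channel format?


Total bits = 6 bits/channel × 4 channels = 24 bits
Distinct pixel values = 2^24
= 16,777,216 pixel values


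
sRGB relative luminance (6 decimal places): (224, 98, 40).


Linearize each channel (sRGB transfer function): c = v/255; c_lin = c/12.92 if c ≤ 0.04045, else ((c+0.055)/1.055)^2.4
  R: 224/255 ≈ 0.878431 > 0.04045 → ((0.878431+0.055)/1.055)^2.4 ≈ 0.745404
  G: 98/255 ≈ 0.384314 > 0.04045 → ((0.384314+0.055)/1.055)^2.4 ≈ 0.122139
  B: 40/255 ≈ 0.156863 > 0.04045 → ((0.156863+0.055)/1.055)^2.4 ≈ 0.021219
R_lin = 0.745404, G_lin = 0.122139, B_lin = 0.021219
L = 0.2126×R + 0.7152×G + 0.0722×B
L = 0.2126×0.745404 + 0.7152×0.122139 + 0.0722×0.021219
L ≈ 0.247359


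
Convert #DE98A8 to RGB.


DE → 222 (R)
98 → 152 (G)
A8 → 168 (B)
= RGB(222, 152, 168)


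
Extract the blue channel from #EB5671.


Color: #EB5671
R = EB = 235
G = 56 = 86
B = 71 = 113
Blue = 113


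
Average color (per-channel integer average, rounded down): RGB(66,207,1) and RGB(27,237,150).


Midpoint: each channel = ⌊(C₁+C₂)/2⌋
R: ⌊(66+27)/2⌋ = 46
G: ⌊(207+237)/2⌋ = 222
B: ⌊(1+150)/2⌋ = 75
= RGB(46, 222, 75)


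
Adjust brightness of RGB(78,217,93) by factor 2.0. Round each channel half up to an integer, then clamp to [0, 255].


Multiply each channel by 2.0, round half up, clamp to [0, 255]
R: 78×2.0 = 156
G: 217×2.0 = 434 → clamp → 255
B: 93×2.0 = 186
= RGB(156, 255, 186)


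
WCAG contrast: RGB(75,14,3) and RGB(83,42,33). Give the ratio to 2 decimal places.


Linearize each sRGB channel c=v/255: c/12.92 if c ≤ 0.04045 else ((c+0.055)/1.055)^2.4
L = 0.2126×R_lin + 0.7152×G_lin + 0.0722×B_lin
Color 1 (75,14,3):
  R=75: 75/255≈0.2941 > 0.04045 → ((0.2941+0.055)/1.055)^2.4 ≈ 0.07036
  G=14: 14/255≈0.0549 > 0.04045 → ((0.0549+0.055)/1.055)^2.4 ≈ 0.00439
  B=3: 3/255≈0.0118 ≤ 0.04045 → 0.0118/12.92 ≈ 0.00091
  L1 = 0.2126×0.07036 + 0.7152×0.00439 + 0.0722×0.00091 ≈ 0.01817
Color 2 (83,42,33):
  R=83: 83/255≈0.3255 > 0.04045 → ((0.3255+0.055)/1.055)^2.4 ≈ 0.08650
  G=42: 42/255≈0.1647 > 0.04045 → ((0.1647+0.055)/1.055)^2.4 ≈ 0.02315
  B=33: 33/255≈0.1294 > 0.04045 → ((0.1294+0.055)/1.055)^2.4 ≈ 0.01521
  L2 = 0.2126×0.08650 + 0.7152×0.02315 + 0.0722×0.01521 ≈ 0.03605
Lighter = 0.03605, Darker = 0.01817
Ratio = (L_lighter + 0.05) / (L_darker + 0.05)
Ratio = (0.03605 + 0.05) / (0.01817 + 0.05) = 0.08605 / 0.06817 ≈ 1.2623
Ratio ≈ 1.26:1


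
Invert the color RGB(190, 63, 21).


Invert: (255-R, 255-G, 255-B)
R: 255-190 = 65
G: 255-63 = 192
B: 255-21 = 234
= RGB(65, 192, 234)


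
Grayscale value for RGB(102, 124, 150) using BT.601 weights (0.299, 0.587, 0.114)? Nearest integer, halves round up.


Gray = 0.299×R + 0.587×G + 0.114×B
Gray = 0.299×102 + 0.587×124 + 0.114×150
Gray = 30.498 + 72.788 + 17.100
Gray = 120.386 → round half up → 120
Gray = 120


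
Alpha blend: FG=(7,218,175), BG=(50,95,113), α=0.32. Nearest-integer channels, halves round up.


C = α×F + (1-α)×B, with 1-α = 0.68
R: 0.32×7 + 0.68×50 = 2.24 + 34.00 = 36.24 → 36
G: 0.32×218 + 0.68×95 = 69.76 + 64.60 = 134.36 → 134
B: 0.32×175 + 0.68×113 = 56.00 + 76.84 = 132.84 → 133
= RGB(36, 134, 133)


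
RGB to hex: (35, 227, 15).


R = 35 → 23 (hex)
G = 227 → E3 (hex)
B = 15 → 0F (hex)
Hex = #23E30F


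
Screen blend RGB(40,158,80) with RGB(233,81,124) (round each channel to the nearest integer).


Screen: C = 255 - (255-A)×(255-B)/255, rounded to nearest integer
R: 255 - (255-40)×(255-233)/255 = 255 - 4730/255 ≈ 255 - 18.549 = 236.451 → 236
G: 255 - (255-158)×(255-81)/255 = 255 - 16878/255 ≈ 255 - 66.188 = 188.812 → 189
B: 255 - (255-80)×(255-124)/255 = 255 - 22925/255 ≈ 255 - 89.902 = 165.098 → 165
= RGB(236, 189, 165)


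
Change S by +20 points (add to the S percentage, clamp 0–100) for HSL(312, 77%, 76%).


Original S = 77%
Adjustment = +20 percentage points
New S = 77 + (20) = 97
Clamp to [0, 100] → 97
= HSL(312°, 97%, 76%)


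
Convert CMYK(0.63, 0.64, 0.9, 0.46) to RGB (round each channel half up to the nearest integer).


R = 255 × (1-C) × (1-K) = 255 × 0.37 × 0.54 = 50.949 → 51
G = 255 × (1-M) × (1-K) = 255 × 0.36 × 0.54 = 49.572 → 50
B = 255 × (1-Y) × (1-K) = 255 × 0.10 × 0.54 = 13.77 → 14
= RGB(51, 50, 14)


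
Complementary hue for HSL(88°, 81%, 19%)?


Complement = opposite side of color wheel = hue + 180°
H' = (88 + 180) mod 360 = 268°
S and L unchanged.
= HSL(268°, 81%, 19%)


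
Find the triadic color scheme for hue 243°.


Triadic: equally spaced at 120° intervals
H1 = 243°
H2 = (243 + 120) mod 360 = 3°
H3 = (243 + 240) mod 360 = 123°
Triadic = 243°, 3°, 123°


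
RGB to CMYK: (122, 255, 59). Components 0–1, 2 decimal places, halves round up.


R'=122/255≈0.4784, G'=255/255≈1.0000, B'=59/255≈0.2314
K = 1 - max(R',G',B') = 1 - 255/255 = 0/255 = 0 → 0.00
(1-R'-K)/(1-K) simplifies to (max-R)/max with max = 255:
C = (255-122)/255 = 133/255 = 0.52156… → 0.52
M = (255-255)/255 = 0/255 = 0 → 0.00
Y = (255-59)/255 = 196/255 = 0.76862… → 0.77
= CMYK(0.52, 0.00, 0.77, 0.00)


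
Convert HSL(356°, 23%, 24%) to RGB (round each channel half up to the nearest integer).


H=356°, S=0.23, L=0.24
C = (1-|2L-1|)×S = (1-|-0.52|)×0.23 = 0.1104
H' = H/60 = 356/60 ≈ 5.9333; X = C×(1-|H' mod 2 - 1|) = 0.00736
m = L - C/2 = 0.24 - 0.0552 = 0.1848
Sector ⌊H'⌋ = 5 → (R',G',B') = (0.1104, 0.0, 0.00736)
RGB = ((R'+m)×255, (G'+m)×255, (B'+m)×255) = (75.276, 47.124, 49.0008)
Round half up → RGB(75, 47, 49)


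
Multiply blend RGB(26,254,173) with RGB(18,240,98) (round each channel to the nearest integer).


Multiply: C = A×B/255, rounded to nearest integer
R: 26×18/255 = 468/255 ≈ 1.835 → 2
G: 254×240/255 = 60960/255 ≈ 239.059 → 239
B: 173×98/255 = 16954/255 ≈ 66.486 → 66
= RGB(2, 239, 66)


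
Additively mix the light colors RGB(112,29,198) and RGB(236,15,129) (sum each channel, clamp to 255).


Additive: each channel = min(255, C₁+C₂)
R: 112+236 = 348 → 255
G: 29+15 = 44 → 44
B: 198+129 = 327 → 255
= RGB(255, 44, 255)


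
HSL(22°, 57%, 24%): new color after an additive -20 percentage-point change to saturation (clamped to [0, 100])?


Original S = 57%
Adjustment = -20 percentage points
New S = 57 + (-20) = 37
Clamp to [0, 100] → 37
= HSL(22°, 37%, 24%)


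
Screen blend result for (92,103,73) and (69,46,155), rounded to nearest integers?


Screen: C = 255 - (255-A)×(255-B)/255, rounded to nearest integer
R: 255 - (255-92)×(255-69)/255 = 255 - 30318/255 ≈ 255 - 118.894 = 136.106 → 136
G: 255 - (255-103)×(255-46)/255 = 255 - 31768/255 ≈ 255 - 124.580 = 130.420 → 130
B: 255 - (255-73)×(255-155)/255 = 255 - 18200/255 ≈ 255 - 71.373 = 183.627 → 184
= RGB(136, 130, 184)


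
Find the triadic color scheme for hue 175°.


Triadic: equally spaced at 120° intervals
H1 = 175°
H2 = (175 + 120) mod 360 = 295°
H3 = (175 + 240) mod 360 = 55°
Triadic = 175°, 295°, 55°


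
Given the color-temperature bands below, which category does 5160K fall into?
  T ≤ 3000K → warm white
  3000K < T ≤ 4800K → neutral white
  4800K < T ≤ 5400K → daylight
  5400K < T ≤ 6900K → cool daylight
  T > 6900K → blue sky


Temperature: 5160K
4800K < 5160K ≤ 5400K → daylight
Classification: daylight


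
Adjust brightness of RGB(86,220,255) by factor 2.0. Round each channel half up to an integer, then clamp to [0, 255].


Multiply each channel by 2.0, round half up, clamp to [0, 255]
R: 86×2.0 = 172
G: 220×2.0 = 440 → clamp → 255
B: 255×2.0 = 510 → clamp → 255
= RGB(172, 255, 255)


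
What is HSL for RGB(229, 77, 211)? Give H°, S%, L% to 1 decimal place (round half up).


Normalize: R'=229/255≈0.8980, G'=77/255≈0.3020, B'=211/255≈0.8275
Max=229/255, Min=77/255, Δ=Max-Min=152/255
L = (Max+Min)/2 = (229+77)/510 = 306/510 = 0.6 → L = 60.0%
L > 0.5 → S = Δ/(2-Max-Min) = 152/(510-229-77) = 152/204 = 0.74509… → S = 74.5%
(the 1/255 factors cancel in S and H, so raw channel differences can be used)
Max is R' → H = 60 × (((G-B)/Δ) mod 6) = 60 × (((77-211)/152) mod 6)
  (-134)/152 = -0.8815…; negative, so add 6 → 5.1184…
  H = 60 × 5.1184… = 307.105…° → H = 307.1°
= HSL(307.1°, 74.5%, 60.0%)


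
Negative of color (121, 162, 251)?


Invert: (255-R, 255-G, 255-B)
R: 255-121 = 134
G: 255-162 = 93
B: 255-251 = 4
= RGB(134, 93, 4)


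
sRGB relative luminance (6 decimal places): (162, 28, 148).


Linearize each channel (sRGB transfer function): c = v/255; c_lin = c/12.92 if c ≤ 0.04045, else ((c+0.055)/1.055)^2.4
  R: 162/255 ≈ 0.635294 > 0.04045 → ((0.635294+0.055)/1.055)^2.4 ≈ 0.361307
  G: 28/255 ≈ 0.109804 > 0.04045 → ((0.109804+0.055)/1.055)^2.4 ≈ 0.011612
  B: 148/255 ≈ 0.580392 > 0.04045 → ((0.580392+0.055)/1.055)^2.4 ≈ 0.296138
R_lin = 0.361307, G_lin = 0.011612, B_lin = 0.296138
L = 0.2126×R + 0.7152×G + 0.0722×B
L = 0.2126×0.361307 + 0.7152×0.011612 + 0.0722×0.296138
L ≈ 0.106500


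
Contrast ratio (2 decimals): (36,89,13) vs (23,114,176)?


Linearize each sRGB channel c=v/255: c/12.92 if c ≤ 0.04045 else ((c+0.055)/1.055)^2.4
L = 0.2126×R_lin + 0.7152×G_lin + 0.0722×B_lin
Color 1 (36,89,13):
  R=36: 36/255≈0.1412 > 0.04045 → ((0.1412+0.055)/1.055)^2.4 ≈ 0.01764
  G=89: 89/255≈0.3490 > 0.04045 → ((0.3490+0.055)/1.055)^2.4 ≈ 0.09990
  B=13: 13/255≈0.0510 > 0.04045 → ((0.0510+0.055)/1.055)^2.4 ≈ 0.00402
  L1 = 0.2126×0.01764 + 0.7152×0.09990 + 0.0722×0.00402 ≈ 0.07549
Color 2 (23,114,176):
  R=23: 23/255≈0.0902 > 0.04045 → ((0.0902+0.055)/1.055)^2.4 ≈ 0.00857
  G=114: 114/255≈0.4471 > 0.04045 → ((0.4471+0.055)/1.055)^2.4 ≈ 0.16827
  B=176: 176/255≈0.6902 > 0.04045 → ((0.6902+0.055)/1.055)^2.4 ≈ 0.43415
  L2 = 0.2126×0.00857 + 0.7152×0.16827 + 0.0722×0.43415 ≈ 0.15351
Lighter = 0.15351, Darker = 0.07549
Ratio = (L_lighter + 0.05) / (L_darker + 0.05)
Ratio = (0.15351 + 0.05) / (0.07549 + 0.05) = 0.20351 / 0.12549 ≈ 1.6218
Ratio ≈ 1.62:1


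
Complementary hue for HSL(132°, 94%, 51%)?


Complement = opposite side of color wheel = hue + 180°
H' = (132 + 180) mod 360 = 312°
S and L unchanged.
= HSL(312°, 94%, 51%)


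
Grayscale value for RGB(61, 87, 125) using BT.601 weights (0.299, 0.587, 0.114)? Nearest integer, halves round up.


Gray = 0.299×R + 0.587×G + 0.114×B
Gray = 0.299×61 + 0.587×87 + 0.114×125
Gray = 18.239 + 51.069 + 14.250
Gray = 83.558 → round half up → 84
Gray = 84


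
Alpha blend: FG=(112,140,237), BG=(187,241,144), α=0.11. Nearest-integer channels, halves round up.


C = α×F + (1-α)×B, with 1-α = 0.89
R: 0.11×112 + 0.89×187 = 12.32 + 166.43 = 178.75 → 179
G: 0.11×140 + 0.89×241 = 15.40 + 214.49 = 229.89 → 230
B: 0.11×237 + 0.89×144 = 26.07 + 128.16 = 154.23 → 154
= RGB(179, 230, 154)


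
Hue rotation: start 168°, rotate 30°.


New hue = (H + rotation) mod 360
New hue = (168 + 30) mod 360
= 198 mod 360
= 198°


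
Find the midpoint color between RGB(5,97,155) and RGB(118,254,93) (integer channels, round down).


Midpoint: each channel = ⌊(C₁+C₂)/2⌋
R: ⌊(5+118)/2⌋ = 61
G: ⌊(97+254)/2⌋ = 175
B: ⌊(155+93)/2⌋ = 124
= RGB(61, 175, 124)


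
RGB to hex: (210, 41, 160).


R = 210 → D2 (hex)
G = 41 → 29 (hex)
B = 160 → A0 (hex)
Hex = #D229A0


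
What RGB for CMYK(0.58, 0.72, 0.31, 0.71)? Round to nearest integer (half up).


R = 255 × (1-C) × (1-K) = 255 × 0.42 × 0.29 = 31.059 → 31
G = 255 × (1-M) × (1-K) = 255 × 0.28 × 0.29 = 20.706 → 21
B = 255 × (1-Y) × (1-K) = 255 × 0.69 × 0.29 = 51.0255 → 51
= RGB(31, 21, 51)


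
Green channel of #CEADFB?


Color: #CEADFB
R = CE = 206
G = AD = 173
B = FB = 251
Green = 173


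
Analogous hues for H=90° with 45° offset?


Base hue: 90°
Left analog: (90 - 45) mod 360 = 45°
Right analog: (90 + 45) mod 360 = 135°
Analogous hues = 45° and 135°


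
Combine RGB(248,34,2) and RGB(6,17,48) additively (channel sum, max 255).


Additive: each channel = min(255, C₁+C₂)
R: 248+6 = 254 → 254
G: 34+17 = 51 → 51
B: 2+48 = 50 → 50
= RGB(254, 51, 50)


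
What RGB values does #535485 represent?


53 → 83 (R)
54 → 84 (G)
85 → 133 (B)
= RGB(83, 84, 133)


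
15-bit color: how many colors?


Colors = 2^bits = 2^15
= 32,768 colors


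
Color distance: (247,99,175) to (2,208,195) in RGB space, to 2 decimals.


d = √[(R₁-R₂)² + (G₁-G₂)² + (B₁-B₂)²]
d = √[(247-2)² + (99-208)² + (175-195)²]
d = √[60025 + 11881 + 400]
d = √72306
d ≈ 268.90


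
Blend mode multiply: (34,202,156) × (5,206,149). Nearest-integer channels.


Multiply: C = A×B/255, rounded to nearest integer
R: 34×5/255 = 170/255 ≈ 0.667 → 1
G: 202×206/255 = 41612/255 ≈ 163.184 → 163
B: 156×149/255 = 23244/255 ≈ 91.153 → 91
= RGB(1, 163, 91)


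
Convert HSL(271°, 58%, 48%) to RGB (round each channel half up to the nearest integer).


H=271°, S=0.58, L=0.48
C = (1-|2L-1|)×S = (1-|-0.04|)×0.58 = 0.5568
H' = H/60 = 271/60 ≈ 4.5167; X = C×(1-|H' mod 2 - 1|) = 0.28768
m = L - C/2 = 0.48 - 0.2784 = 0.2016
Sector ⌊H'⌋ = 4 → (R',G',B') = (0.28768, 0.0, 0.5568)
RGB = ((R'+m)×255, (G'+m)×255, (B'+m)×255) = (124.7664, 51.408, 193.392)
Round half up → RGB(125, 51, 193)


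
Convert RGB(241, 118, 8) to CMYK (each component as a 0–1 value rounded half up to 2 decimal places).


R'=241/255≈0.9451, G'=118/255≈0.4627, B'=8/255≈0.0314
K = 1 - max(R',G',B') = 1 - 241/255 = 14/255 = 0.05490… → 0.05
(1-R'-K)/(1-K) simplifies to (max-R)/max with max = 241:
C = (241-241)/241 = 0/241 = 0 → 0.00
M = (241-118)/241 = 123/241 = 0.51037… → 0.51
Y = (241-8)/241 = 233/241 = 0.96680… → 0.97
= CMYK(0.00, 0.51, 0.97, 0.05)


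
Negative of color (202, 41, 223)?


Invert: (255-R, 255-G, 255-B)
R: 255-202 = 53
G: 255-41 = 214
B: 255-223 = 32
= RGB(53, 214, 32)


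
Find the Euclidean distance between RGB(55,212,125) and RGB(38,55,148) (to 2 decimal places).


d = √[(R₁-R₂)² + (G₁-G₂)² + (B₁-B₂)²]
d = √[(55-38)² + (212-55)² + (125-148)²]
d = √[289 + 24649 + 529]
d = √25467
d ≈ 159.58


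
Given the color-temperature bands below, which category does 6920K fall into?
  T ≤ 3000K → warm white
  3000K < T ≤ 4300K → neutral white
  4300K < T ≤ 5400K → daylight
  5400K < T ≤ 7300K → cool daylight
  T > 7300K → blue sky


Temperature: 6920K
5400K < 6920K ≤ 7300K → cool daylight
Classification: cool daylight


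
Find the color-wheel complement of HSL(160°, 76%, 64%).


Complement = opposite side of color wheel = hue + 180°
H' = (160 + 180) mod 360 = 340°
S and L unchanged.
= HSL(340°, 76%, 64%)


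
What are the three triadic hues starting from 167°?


Triadic: equally spaced at 120° intervals
H1 = 167°
H2 = (167 + 120) mod 360 = 287°
H3 = (167 + 240) mod 360 = 47°
Triadic = 167°, 287°, 47°


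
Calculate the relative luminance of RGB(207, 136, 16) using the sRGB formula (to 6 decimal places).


Linearize each channel (sRGB transfer function): c = v/255; c_lin = c/12.92 if c ≤ 0.04045, else ((c+0.055)/1.055)^2.4
  R: 207/255 ≈ 0.811765 > 0.04045 → ((0.811765+0.055)/1.055)^2.4 ≈ 0.623960
  G: 136/255 ≈ 0.533333 > 0.04045 → ((0.533333+0.055)/1.055)^2.4 ≈ 0.246201
  B: 16/255 ≈ 0.062745 > 0.04045 → ((0.062745+0.055)/1.055)^2.4 ≈ 0.005182
R_lin = 0.623960, G_lin = 0.246201, B_lin = 0.005182
L = 0.2126×R + 0.7152×G + 0.0722×B
L = 0.2126×0.623960 + 0.7152×0.246201 + 0.0722×0.005182
L ≈ 0.309111


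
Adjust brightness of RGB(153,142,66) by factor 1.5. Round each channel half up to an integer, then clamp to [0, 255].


Multiply each channel by 1.5, round half up, clamp to [0, 255]
R: 153×1.5 = 229.5 → round → 230
G: 142×1.5 = 213
B: 66×1.5 = 99
= RGB(230, 213, 99)


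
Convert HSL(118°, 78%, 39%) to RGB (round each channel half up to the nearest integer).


H=118°, S=0.78, L=0.39
C = (1-|2L-1|)×S = (1-|-0.22|)×0.78 = 0.6084
H' = H/60 = 118/60 ≈ 1.9667; X = C×(1-|H' mod 2 - 1|) = 0.02028
m = L - C/2 = 0.39 - 0.3042 = 0.0858
Sector ⌊H'⌋ = 1 → (R',G',B') = (0.02028, 0.6084, 0.0)
RGB = ((R'+m)×255, (G'+m)×255, (B'+m)×255) = (27.0504, 177.021, 21.879)
Round half up → RGB(27, 177, 22)


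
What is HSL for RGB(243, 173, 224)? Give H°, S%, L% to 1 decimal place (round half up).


Normalize: R'=243/255≈0.9529, G'=173/255≈0.6784, B'=224/255≈0.8784
Max=243/255, Min=173/255, Δ=Max-Min=70/255
L = (Max+Min)/2 = (243+173)/510 = 416/510 = 0.81568… → L = 81.6%
L > 0.5 → S = Δ/(2-Max-Min) = 70/(510-243-173) = 70/94 = 0.74468… → S = 74.5%
(the 1/255 factors cancel in S and H, so raw channel differences can be used)
Max is R' → H = 60 × (((G-B)/Δ) mod 6) = 60 × (((173-224)/70) mod 6)
  (-51)/70 = -0.7285…; negative, so add 6 → 5.2714…
  H = 60 × 5.2714… = 316.285…° → H = 316.3°
= HSL(316.3°, 74.5%, 81.6%)


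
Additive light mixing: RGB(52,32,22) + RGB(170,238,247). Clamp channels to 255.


Additive: each channel = min(255, C₁+C₂)
R: 52+170 = 222 → 222
G: 32+238 = 270 → 255
B: 22+247 = 269 → 255
= RGB(222, 255, 255)


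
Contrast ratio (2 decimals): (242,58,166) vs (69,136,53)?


Linearize each sRGB channel c=v/255: c/12.92 if c ≤ 0.04045 else ((c+0.055)/1.055)^2.4
L = 0.2126×R_lin + 0.7152×G_lin + 0.0722×B_lin
Color 1 (242,58,166):
  R=242: 242/255≈0.9490 > 0.04045 → ((0.9490+0.055)/1.055)^2.4 ≈ 0.88792
  G=58: 58/255≈0.2275 > 0.04045 → ((0.2275+0.055)/1.055)^2.4 ≈ 0.04231
  B=166: 166/255≈0.6510 > 0.04045 → ((0.6510+0.055)/1.055)^2.4 ≈ 0.38133
  L1 = 0.2126×0.88792 + 0.7152×0.04231 + 0.0722×0.38133 ≈ 0.24657
Color 2 (69,136,53):
  R=69: 69/255≈0.2706 > 0.04045 → ((0.2706+0.055)/1.055)^2.4 ≈ 0.05951
  G=136: 136/255≈0.5333 > 0.04045 → ((0.5333+0.055)/1.055)^2.4 ≈ 0.24620
  B=53: 53/255≈0.2078 > 0.04045 → ((0.2078+0.055)/1.055)^2.4 ≈ 0.03560
  L2 = 0.2126×0.05951 + 0.7152×0.24620 + 0.0722×0.03560 ≈ 0.19131
Lighter = 0.24657, Darker = 0.19131
Ratio = (L_lighter + 0.05) / (L_darker + 0.05)
Ratio = (0.24657 + 0.05) / (0.19131 + 0.05) = 0.29657 / 0.24131 ≈ 1.2290
Ratio ≈ 1.23:1


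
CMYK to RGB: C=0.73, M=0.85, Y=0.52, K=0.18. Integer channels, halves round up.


R = 255 × (1-C) × (1-K) = 255 × 0.27 × 0.82 = 56.457 → 56
G = 255 × (1-M) × (1-K) = 255 × 0.15 × 0.82 = 31.365 → 31
B = 255 × (1-Y) × (1-K) = 255 × 0.48 × 0.82 = 100.368 → 100
= RGB(56, 31, 100)


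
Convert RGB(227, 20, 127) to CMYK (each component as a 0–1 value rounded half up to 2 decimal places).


R'=227/255≈0.8902, G'=20/255≈0.0784, B'=127/255≈0.4980
K = 1 - max(R',G',B') = 1 - 227/255 = 28/255 = 0.10980… → 0.11
(1-R'-K)/(1-K) simplifies to (max-R)/max with max = 227:
C = (227-227)/227 = 0/227 = 0 → 0.00
M = (227-20)/227 = 207/227 = 0.91189… → 0.91
Y = (227-127)/227 = 100/227 = 0.44052… → 0.44
= CMYK(0.00, 0.91, 0.44, 0.11)


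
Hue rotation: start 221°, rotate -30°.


New hue = (H + rotation) mod 360
New hue = (221 -30) mod 360
= 191 mod 360
= 191°


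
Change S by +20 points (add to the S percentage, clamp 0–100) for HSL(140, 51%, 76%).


Original S = 51%
Adjustment = +20 percentage points
New S = 51 + (20) = 71
Clamp to [0, 100] → 71
= HSL(140°, 71%, 76%)


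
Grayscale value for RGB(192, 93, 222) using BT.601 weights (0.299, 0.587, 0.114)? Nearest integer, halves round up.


Gray = 0.299×R + 0.587×G + 0.114×B
Gray = 0.299×192 + 0.587×93 + 0.114×222
Gray = 57.408 + 54.591 + 25.308
Gray = 137.307 → round half up → 137
Gray = 137


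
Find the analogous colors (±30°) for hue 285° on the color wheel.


Base hue: 285°
Left analog: (285 - 30) mod 360 = 255°
Right analog: (285 + 30) mod 360 = 315°
Analogous hues = 255° and 315°


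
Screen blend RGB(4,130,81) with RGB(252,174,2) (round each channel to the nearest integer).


Screen: C = 255 - (255-A)×(255-B)/255, rounded to nearest integer
R: 255 - (255-4)×(255-252)/255 = 255 - 753/255 ≈ 255 - 2.953 = 252.047 → 252
G: 255 - (255-130)×(255-174)/255 = 255 - 10125/255 ≈ 255 - 39.706 = 215.294 → 215
B: 255 - (255-81)×(255-2)/255 = 255 - 44022/255 ≈ 255 - 172.635 = 82.365 → 82
= RGB(252, 215, 82)


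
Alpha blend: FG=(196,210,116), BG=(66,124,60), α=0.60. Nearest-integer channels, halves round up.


C = α×F + (1-α)×B, with 1-α = 0.40
R: 0.60×196 + 0.40×66 = 117.60 + 26.40 = 144.00 → 144
G: 0.60×210 + 0.40×124 = 126.00 + 49.60 = 175.60 → 176
B: 0.60×116 + 0.40×60 = 69.60 + 24.00 = 93.60 → 94
= RGB(144, 176, 94)


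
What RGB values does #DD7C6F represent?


DD → 221 (R)
7C → 124 (G)
6F → 111 (B)
= RGB(221, 124, 111)


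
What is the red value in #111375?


Color: #111375
R = 11 = 17
G = 13 = 19
B = 75 = 117
Red = 17


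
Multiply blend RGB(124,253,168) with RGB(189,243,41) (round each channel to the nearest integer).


Multiply: C = A×B/255, rounded to nearest integer
R: 124×189/255 = 23436/255 ≈ 91.906 → 92
G: 253×243/255 = 61479/255 ≈ 241.094 → 241
B: 168×41/255 = 6888/255 ≈ 27.012 → 27
= RGB(92, 241, 27)


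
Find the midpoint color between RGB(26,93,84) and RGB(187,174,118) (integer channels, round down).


Midpoint: each channel = ⌊(C₁+C₂)/2⌋
R: ⌊(26+187)/2⌋ = 106
G: ⌊(93+174)/2⌋ = 133
B: ⌊(84+118)/2⌋ = 101
= RGB(106, 133, 101)


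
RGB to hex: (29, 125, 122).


R = 29 → 1D (hex)
G = 125 → 7D (hex)
B = 122 → 7A (hex)
Hex = #1D7D7A


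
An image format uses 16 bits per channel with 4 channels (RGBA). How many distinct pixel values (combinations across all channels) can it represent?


Total bits = 16 bits/channel × 4 channels = 64 bits
Distinct pixel values = 2^64
= 18,446,744,073,709,551,616 pixel values


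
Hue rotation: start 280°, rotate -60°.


New hue = (H + rotation) mod 360
New hue = (280 -60) mod 360
= 220 mod 360
= 220°


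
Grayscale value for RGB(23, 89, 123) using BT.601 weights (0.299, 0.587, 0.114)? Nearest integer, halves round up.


Gray = 0.299×R + 0.587×G + 0.114×B
Gray = 0.299×23 + 0.587×89 + 0.114×123
Gray = 6.877 + 52.243 + 14.022
Gray = 73.142 → round half up → 73
Gray = 73


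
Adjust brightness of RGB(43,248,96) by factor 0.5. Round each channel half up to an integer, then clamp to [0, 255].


Multiply each channel by 0.5, round half up, clamp to [0, 255]
R: 43×0.5 = 21.5 → round → 22
G: 248×0.5 = 124
B: 96×0.5 = 48
= RGB(22, 124, 48)


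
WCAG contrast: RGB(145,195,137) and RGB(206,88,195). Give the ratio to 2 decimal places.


Linearize each sRGB channel c=v/255: c/12.92 if c ≤ 0.04045 else ((c+0.055)/1.055)^2.4
L = 0.2126×R_lin + 0.7152×G_lin + 0.0722×B_lin
Color 1 (145,195,137):
  R=145: 145/255≈0.5686 > 0.04045 → ((0.5686+0.055)/1.055)^2.4 ≈ 0.28315
  G=195: 195/255≈0.7647 > 0.04045 → ((0.7647+0.055)/1.055)^2.4 ≈ 0.54572
  B=137: 137/255≈0.5373 > 0.04045 → ((0.5373+0.055)/1.055)^2.4 ≈ 0.25016
  L1 = 0.2126×0.28315 + 0.7152×0.54572 + 0.0722×0.25016 ≈ 0.46856
Color 2 (206,88,195):
  R=206: 206/255≈0.8078 > 0.04045 → ((0.8078+0.055)/1.055)^2.4 ≈ 0.61721
  G=88: 88/255≈0.3451 > 0.04045 → ((0.3451+0.055)/1.055)^2.4 ≈ 0.09759
  B=195: 195/255≈0.7647 > 0.04045 → ((0.7647+0.055)/1.055)^2.4 ≈ 0.54572
  L2 = 0.2126×0.61721 + 0.7152×0.09759 + 0.0722×0.54572 ≈ 0.24041
Lighter = 0.46856, Darker = 0.24041
Ratio = (L_lighter + 0.05) / (L_darker + 0.05)
Ratio = (0.46856 + 0.05) / (0.24041 + 0.05) = 0.51856 / 0.29041 ≈ 1.7856
Ratio ≈ 1.79:1


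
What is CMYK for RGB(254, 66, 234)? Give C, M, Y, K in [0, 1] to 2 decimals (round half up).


R'=254/255≈0.9961, G'=66/255≈0.2588, B'=234/255≈0.9176
K = 1 - max(R',G',B') = 1 - 254/255 = 1/255 = 0.00392… → 0.00
(1-R'-K)/(1-K) simplifies to (max-R)/max with max = 254:
C = (254-254)/254 = 0/254 = 0 → 0.00
M = (254-66)/254 = 188/254 = 0.74015… → 0.74
Y = (254-234)/254 = 20/254 = 0.07874… → 0.08
= CMYK(0.00, 0.74, 0.08, 0.00)
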